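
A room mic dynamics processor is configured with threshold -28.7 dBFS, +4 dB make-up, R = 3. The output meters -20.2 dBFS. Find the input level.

Remove make-up: -20.2 − 4 = -24.2 dBFS.
The compressed level sits -24.2 − (-28.7) = 4.5 dB over threshold.
Before 3:1 compression the overshoot was 4.5 × 3 = 13.5 dB, so input = -28.7 + 13.5 = -15.2 dBFS.

-15.2 dBFS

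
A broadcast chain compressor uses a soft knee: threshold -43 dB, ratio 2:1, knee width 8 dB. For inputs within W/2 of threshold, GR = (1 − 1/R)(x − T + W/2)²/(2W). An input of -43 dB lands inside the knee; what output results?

-43.5 dB

x − T + W/2 = -43 − (-43) + 4 = 4.
GR = (1 − 1/2) × 4² / 16 = 0.5 × 16 / 16 = 0.5 dB.
Output = -43 − 0.5 = -43.5 dB.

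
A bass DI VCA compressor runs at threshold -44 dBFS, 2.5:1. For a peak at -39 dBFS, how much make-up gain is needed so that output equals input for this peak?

3 dB

Overshoot 5 dB → 5/2.5 = 2 dB after compression, so the compressed level is -44 + 2 = -42 dBFS.
Make-up = target − compressed = -39 − (-42) = 3 dB.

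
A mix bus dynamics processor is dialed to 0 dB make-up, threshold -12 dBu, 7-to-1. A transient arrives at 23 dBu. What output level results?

-7 dBu

The input is 35 dB above the -12 dBu threshold.
7:1 compression reduces that to 35/7 = 5 dB over.
That puts the output at -7 dBu.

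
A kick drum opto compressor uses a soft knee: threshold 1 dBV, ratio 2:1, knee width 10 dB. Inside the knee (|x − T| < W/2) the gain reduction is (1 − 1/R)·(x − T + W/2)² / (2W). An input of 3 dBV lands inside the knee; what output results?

x − T + W/2 = 3 − 1 + 5 = 7.
GR = (1 − 1/2) × 7² / 20 = 0.5 × 49 / 20 = 1.225 dB.
Output = 3 − 1.225 = 1.775 dBV.

1.775 dBV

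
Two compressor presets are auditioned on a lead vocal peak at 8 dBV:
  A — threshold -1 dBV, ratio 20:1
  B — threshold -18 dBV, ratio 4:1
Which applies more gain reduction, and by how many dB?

B, by 10.95 dB

A: 9 dB over, compressed to 0.45 dB over, so 8.55 dB of GR.
B: 26 dB over, compressed to 6.5 dB over, so 19.5 dB of GR.
B applies 10.95 dB more gain reduction.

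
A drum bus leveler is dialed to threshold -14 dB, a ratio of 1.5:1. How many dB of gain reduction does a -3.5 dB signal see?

Overshoot = -3.5 − (-14) = 10.5 dB.
After 1.5:1 compression the overshoot becomes 10.5/1.5 = 7 dB.
So the signal is attenuated by 10.5 − 7 = 3.5 dB.

3.5 dB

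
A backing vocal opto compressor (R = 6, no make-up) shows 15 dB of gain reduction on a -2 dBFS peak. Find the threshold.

-20 dBFS

Gain reduction = -2 − (-17) = 15 dB; output overshoot = GR / (R − 1) = 15 / 5 = 3 dB.
Threshold = output − output overshoot = -17 − 3 = -20 dBFS.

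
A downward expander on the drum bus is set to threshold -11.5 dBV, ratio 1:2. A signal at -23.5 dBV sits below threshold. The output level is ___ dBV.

Undershoot = (-11.5) − (-23.5) = 12 dB.
At 1:2, that expands to 24 dB under threshold.
Output = -11.5 − 24 = -35.5 dBV.

-35.5 dBV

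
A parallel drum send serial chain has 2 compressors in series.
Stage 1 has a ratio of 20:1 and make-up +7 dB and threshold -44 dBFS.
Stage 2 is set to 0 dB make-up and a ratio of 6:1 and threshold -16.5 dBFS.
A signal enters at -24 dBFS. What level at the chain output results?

Stage 1: overshoot 20 dB → 20/20 = 1 dB → -43 dBFS; +7 dB make-up → -36 dBFS.
Stage 2: -36 dBFS ≤ -16.5 dBFS, so stage 2 doesn't engage; output -36 dBFS.

-36 dBFS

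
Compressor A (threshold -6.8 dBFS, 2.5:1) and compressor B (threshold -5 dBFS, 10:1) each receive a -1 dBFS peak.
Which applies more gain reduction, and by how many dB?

A: overshoot 5.8 dB → output overshoot 2.32 dB → GR 3.48 dB.
B: overshoot 4 dB → output overshoot 0.4 dB → GR 3.6 dB.
B reduces 0.12 dB more.

B, by 0.12 dB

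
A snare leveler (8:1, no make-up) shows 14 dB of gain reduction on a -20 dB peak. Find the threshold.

Let T be the threshold. Output overshoot = (input overshoot)/R, so -34 − T = (-20 − T)/8.
8·(-34 − T) = -20 − T → 7·T = -272 − (-20) = -252.
T = -252/7 = -36 dB.

-36 dB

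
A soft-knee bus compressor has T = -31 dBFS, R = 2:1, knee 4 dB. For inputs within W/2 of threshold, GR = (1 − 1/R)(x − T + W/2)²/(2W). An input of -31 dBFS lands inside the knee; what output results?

-31.25 dBFS

x − T + W/2 = -31 − (-31) + 2 = 2.
GR = (1 − 1/2) × 2² / 8 = 0.5 × 4 / 8 = 0.25 dB.
Output = -31 − 0.25 = -31.25 dBFS.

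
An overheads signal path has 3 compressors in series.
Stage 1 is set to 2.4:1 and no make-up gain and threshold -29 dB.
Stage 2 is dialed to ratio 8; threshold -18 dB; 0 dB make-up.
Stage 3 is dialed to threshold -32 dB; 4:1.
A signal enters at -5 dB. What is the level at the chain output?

Stage 1: overshoot 24 dB → 24/2.4 = 10 dB → -19 dB.
Stage 2: -19 dB ≤ -18 dB, so stage 2 doesn't engage; output -19 dB.
Stage 3: -19 dB is 13 dB over -32 dB; at 4:1 that becomes 3.25 dB over, giving -28.75 dB.

-28.75 dB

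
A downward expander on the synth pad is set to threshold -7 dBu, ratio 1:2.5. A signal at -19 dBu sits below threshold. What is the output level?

-37 dBu

Below threshold, a 1:2.5 expander applies gain = (2.5−1)×(T − x) of attenuation.
(2.5−1) × 12 = 18 dB, so output = -19 − 18 = -37 dBu.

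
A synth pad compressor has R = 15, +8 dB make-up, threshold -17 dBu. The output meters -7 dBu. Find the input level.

Before make-up, the level was -7 − 8 = -15 dBu.
Post-compression overshoot = -15 − (-17) = 2 dB.
Input overshoot = R × output overshoot = 30 dB → input = -17 + 30 = 13 dBu.

13 dBu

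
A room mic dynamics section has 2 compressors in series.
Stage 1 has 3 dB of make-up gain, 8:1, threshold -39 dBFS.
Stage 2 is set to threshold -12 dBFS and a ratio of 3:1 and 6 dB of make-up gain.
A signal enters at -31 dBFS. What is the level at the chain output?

Stage 1: 8 dB above -39 dBFS, reduced 8:1 to 1 dB above → -38 dBFS; +3 dB make-up → -35 dBFS.
Stage 2: below threshold (-35 ≤ -12); passes unchanged; make-up brings it to -29 dBFS.

-29 dBFS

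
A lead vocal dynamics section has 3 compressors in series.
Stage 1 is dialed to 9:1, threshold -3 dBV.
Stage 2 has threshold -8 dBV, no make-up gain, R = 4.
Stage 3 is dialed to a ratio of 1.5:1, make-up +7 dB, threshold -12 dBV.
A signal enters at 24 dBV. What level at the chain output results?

-1 dBV

Stage 1: 27 dB above -3 dBV, reduced 9:1 to 3 dB above → 0 dBV.
Stage 2: 8 dB above -8 dBV, reduced 4:1 to 2 dB above → -6 dBV.
Stage 3: -6 dBV is 6 dB over -12 dBV; at 1.5:1 that becomes 4 dB over, giving -8 dBV; +7 dB make-up → -1 dBV.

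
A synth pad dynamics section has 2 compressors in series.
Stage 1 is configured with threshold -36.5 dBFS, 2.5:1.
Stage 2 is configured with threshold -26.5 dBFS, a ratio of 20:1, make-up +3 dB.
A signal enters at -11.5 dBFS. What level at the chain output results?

Stage 1: -11.5 dBFS is 25 dB over -36.5 dBFS; at 2.5:1 that becomes 10 dB over, giving -26.5 dBFS.
Stage 2: -26.5 dBFS ≤ -26.5 dBFS, so stage 2 doesn't engage; make-up brings it to -23.5 dBFS.

-23.5 dBFS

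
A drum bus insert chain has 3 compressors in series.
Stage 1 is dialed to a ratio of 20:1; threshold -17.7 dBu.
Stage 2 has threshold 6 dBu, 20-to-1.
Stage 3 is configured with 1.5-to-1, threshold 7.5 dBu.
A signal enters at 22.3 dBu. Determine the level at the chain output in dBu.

Stage 1: overshoot 40 dB → 40/20 = 2 dB → -15.7 dBu.
Stage 2: -15.7 dBu ≤ 6 dBu, so stage 2 doesn't engage; output -15.7 dBu.
Stage 3: -15.7 dBu ≤ 7.5 dBu, so stage 3 doesn't engage; output -15.7 dBu.

-15.7 dBu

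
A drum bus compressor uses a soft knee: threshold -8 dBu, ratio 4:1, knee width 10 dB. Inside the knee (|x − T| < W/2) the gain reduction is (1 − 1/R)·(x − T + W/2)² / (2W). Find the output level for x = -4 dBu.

-7.0375 dBu

x − T + W/2 = -4 − (-8) + 5 = 9.
GR = (1 − 1/4) × 9² / 20 = 0.75 × 81 / 20 = 3.0375 dB.
Output = -4 − 3.0375 = -7.0375 dBu.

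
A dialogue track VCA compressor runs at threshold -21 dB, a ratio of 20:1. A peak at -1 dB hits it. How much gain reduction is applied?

19 dB

-1 dB exceeds the threshold by 20 dB.
At 20:1, output sits 20/20 = 1 dB above threshold.
GR = overshoot in − overshoot out = 20 − 1 = 19 dB.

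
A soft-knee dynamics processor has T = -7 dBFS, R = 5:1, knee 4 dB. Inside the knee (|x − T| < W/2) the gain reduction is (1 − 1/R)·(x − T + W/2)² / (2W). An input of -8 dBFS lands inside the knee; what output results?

x − T + W/2 = -8 − (-7) + 2 = 1.
GR = (1 − 1/5) × 1² / 8 = 0.8 × 1 / 8 = 0.1 dB.
Output = -8 − 0.1 = -8.1 dBFS.

-8.1 dBFS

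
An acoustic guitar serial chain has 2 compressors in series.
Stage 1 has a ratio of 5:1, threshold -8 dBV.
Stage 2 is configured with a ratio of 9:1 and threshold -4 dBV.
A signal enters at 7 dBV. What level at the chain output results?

Stage 1: overshoot 15 dB → 15/5 = 3 dB → -5 dBV.
Stage 2: -5 dBV is at or below the -4 dBV threshold — no compression; output -5 dBV.

-5 dBV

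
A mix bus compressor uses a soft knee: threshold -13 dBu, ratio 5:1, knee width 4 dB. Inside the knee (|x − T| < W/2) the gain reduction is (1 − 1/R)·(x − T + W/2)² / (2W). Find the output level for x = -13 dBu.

x − T + W/2 = -13 − (-13) + 2 = 2.
GR = (1 − 1/5) × 2² / 8 = 0.8 × 4 / 8 = 0.4 dB.
Output = -13 − 0.4 = -13.4 dBu.

-13.4 dBu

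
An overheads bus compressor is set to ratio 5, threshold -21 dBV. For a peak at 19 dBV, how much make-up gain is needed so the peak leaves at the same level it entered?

32 dB

Overshoot 40 dB → 40/5 = 8 dB after compression, so the compressed level is -21 + 8 = -13 dBV.
Make-up = target − compressed = 19 − (-13) = 32 dB.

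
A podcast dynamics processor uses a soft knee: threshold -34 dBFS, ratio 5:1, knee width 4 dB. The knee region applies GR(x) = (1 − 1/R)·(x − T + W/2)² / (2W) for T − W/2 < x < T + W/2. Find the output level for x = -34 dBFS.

x − T + W/2 = -34 − (-34) + 2 = 2.
GR = (1 − 1/5) × 2² / 8 = 0.8 × 4 / 8 = 0.4 dB.
Output = -34 − 0.4 = -34.4 dBFS.

-34.4 dBFS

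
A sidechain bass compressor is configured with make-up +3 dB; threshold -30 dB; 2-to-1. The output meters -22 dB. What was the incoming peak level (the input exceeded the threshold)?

-20 dB

Remove make-up: -22 − 3 = -25 dB.
Post-compression overshoot = -25 − (-30) = 5 dB.
Undo the ratio: input overshoot = 5 × 2 = 10 dB, giving input = -20 dB.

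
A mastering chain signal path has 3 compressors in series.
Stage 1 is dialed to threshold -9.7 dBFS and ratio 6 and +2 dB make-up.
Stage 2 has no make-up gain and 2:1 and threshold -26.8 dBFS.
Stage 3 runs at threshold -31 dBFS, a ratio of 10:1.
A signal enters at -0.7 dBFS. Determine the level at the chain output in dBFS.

Stage 1: overshoot 9 dB → 9/6 = 1.5 dB → -8.2 dBFS; +2 dB make-up → -6.2 dBFS.
Stage 2: overshoot 20.6 dB → 20.6/2 = 10.3 dB → -16.5 dBFS.
Stage 3: overshoot 14.5 dB → 14.5/10 = 1.45 dB → -29.55 dBFS.

-29.55 dBFS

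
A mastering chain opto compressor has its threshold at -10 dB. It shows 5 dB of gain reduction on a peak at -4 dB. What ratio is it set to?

6:1

Input overshoot = -4 − (-10) = 6 dB.
Output overshoot = 6 − 5 = 1 dB.
Ratio = input overshoot / output overshoot = 6 / 1 = 6.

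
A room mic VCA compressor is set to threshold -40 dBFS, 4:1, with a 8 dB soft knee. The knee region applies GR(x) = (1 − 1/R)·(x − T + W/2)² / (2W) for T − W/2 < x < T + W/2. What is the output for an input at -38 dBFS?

x − T + W/2 = -38 − (-40) + 4 = 6.
GR = (1 − 1/4) × 6² / 16 = 0.75 × 36 / 16 = 1.6875 dB.
Output = -38 − 1.6875 = -39.6875 dBFS.

-39.6875 dBFS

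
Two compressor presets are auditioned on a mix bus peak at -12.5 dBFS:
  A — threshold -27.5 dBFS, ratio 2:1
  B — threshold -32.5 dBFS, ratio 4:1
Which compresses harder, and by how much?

B, by 7.5 dB

A: overshoot 15 dB → output overshoot 7.5 dB → GR 7.5 dB.
B: overshoot 20 dB → output overshoot 5 dB → GR 15 dB.
B applies 7.5 dB more gain reduction.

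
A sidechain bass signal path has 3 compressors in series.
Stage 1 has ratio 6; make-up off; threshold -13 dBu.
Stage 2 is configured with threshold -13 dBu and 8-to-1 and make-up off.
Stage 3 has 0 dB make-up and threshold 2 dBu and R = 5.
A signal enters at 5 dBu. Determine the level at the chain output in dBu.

Stage 1: overshoot 18 dB → 18/6 = 3 dB → -10 dBu.
Stage 2: -10 dBu is 3 dB over -13 dBu; at 8:1 that becomes 0.375 dB over, giving -12.625 dBu.
Stage 3: -12.625 dBu is at or below the 2 dBu threshold — no compression; output -12.625 dBu.

-12.625 dBu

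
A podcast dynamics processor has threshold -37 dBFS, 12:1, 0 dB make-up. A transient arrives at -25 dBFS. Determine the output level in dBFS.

-36 dBFS

The input is 12 dB above the -37 dBFS threshold.
12:1 compression reduces that to 12/12 = 1 dB over.
Output = -37 + 1 = -36 dBFS.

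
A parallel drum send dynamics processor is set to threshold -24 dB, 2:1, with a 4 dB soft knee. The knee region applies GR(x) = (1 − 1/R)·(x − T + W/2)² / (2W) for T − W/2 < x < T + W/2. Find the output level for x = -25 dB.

x − T + W/2 = -25 − (-24) + 2 = 1.
GR = (1 − 1/2) × 1² / 8 = 0.5 × 1 / 8 = 0.0625 dB.
Output = -25 − 0.0625 = -25.0625 dB.

-25.0625 dB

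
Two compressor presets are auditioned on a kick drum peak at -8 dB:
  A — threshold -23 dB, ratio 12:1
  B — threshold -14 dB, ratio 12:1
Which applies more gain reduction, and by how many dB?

A, by 8.25 dB

A: 15 dB over, compressed to 1.25 dB over, so 13.75 dB of GR.
B: 6 dB over, compressed to 0.5 dB over, so 5.5 dB of GR.
Difference: 8.25 dB in favour of A.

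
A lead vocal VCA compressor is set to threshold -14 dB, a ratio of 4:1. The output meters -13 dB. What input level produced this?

That's 1 dB above the -14 dB threshold.
Input overshoot = R × output overshoot = 4 dB → input = -14 + 4 = -10 dB.

-10 dB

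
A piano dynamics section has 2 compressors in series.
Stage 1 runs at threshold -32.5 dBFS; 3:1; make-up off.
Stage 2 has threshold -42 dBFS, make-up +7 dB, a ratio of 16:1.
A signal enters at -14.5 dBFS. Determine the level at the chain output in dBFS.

-34.03125 dBFS

Stage 1: overshoot 18 dB → 18/3 = 6 dB → -26.5 dBFS.
Stage 2: -26.5 dBFS is 15.5 dB over -42 dBFS; at 16:1 that becomes 0.96875 dB over, giving -41.03125 dBFS; +7 dB make-up → -34.03125 dBFS.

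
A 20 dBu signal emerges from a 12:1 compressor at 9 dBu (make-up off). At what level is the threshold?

Gain reduction = 20 − 9 = 11 dB; output overshoot = GR / (R − 1) = 11 / 11 = 1 dB.
Threshold = output − output overshoot = 9 − 1 = 8 dBu.

8 dBu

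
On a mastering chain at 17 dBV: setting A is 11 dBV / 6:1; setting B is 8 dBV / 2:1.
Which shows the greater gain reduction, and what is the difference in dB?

A, by 0.5 dB

A: 6 dB over, compressed to 1 dB over, so 5 dB of GR.
B: 9 dB over, compressed to 4.5 dB over, so 4.5 dB of GR.
A reduces 0.5 dB more.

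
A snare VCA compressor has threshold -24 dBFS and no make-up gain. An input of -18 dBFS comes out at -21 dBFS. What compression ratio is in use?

2:1

Input overshoot = -18 − (-24) = 6 dB; output overshoot = -21 − (-24) = 3 dB.
Ratio = 6 / 3 = 2.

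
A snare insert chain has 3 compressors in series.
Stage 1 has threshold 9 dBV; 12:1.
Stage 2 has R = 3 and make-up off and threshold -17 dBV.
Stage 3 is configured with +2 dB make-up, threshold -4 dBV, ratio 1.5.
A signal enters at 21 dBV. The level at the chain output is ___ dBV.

-6 dBV

Stage 1: 21 dBV is 12 dB over 9 dBV; at 12:1 that becomes 1 dB over, giving 10 dBV.
Stage 2: 27 dB above -17 dBV, reduced 3:1 to 9 dB above → -8 dBV.
Stage 3: below threshold (-8 ≤ -4); passes unchanged; make-up brings it to -6 dBV.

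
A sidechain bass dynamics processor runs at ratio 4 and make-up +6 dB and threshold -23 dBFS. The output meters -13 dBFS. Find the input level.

Before make-up, the level was -13 − 6 = -19 dBFS.
Post-compression overshoot = -19 − (-23) = 4 dB.
Undo the ratio: input overshoot = 4 × 4 = 16 dB, giving input = -7 dBFS.

-7 dBFS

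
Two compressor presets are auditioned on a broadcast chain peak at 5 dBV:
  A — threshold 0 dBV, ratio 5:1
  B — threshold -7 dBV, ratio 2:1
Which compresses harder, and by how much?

B, by 2 dB

A: overshoot 5 dB → output overshoot 1 dB → GR 4 dB.
B: overshoot 12 dB → output overshoot 6 dB → GR 6 dB.
B applies 2 dB more gain reduction.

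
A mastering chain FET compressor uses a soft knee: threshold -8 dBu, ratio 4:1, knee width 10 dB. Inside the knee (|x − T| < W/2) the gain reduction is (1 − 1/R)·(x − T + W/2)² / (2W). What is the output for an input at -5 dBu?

-7.4 dBu

x − T + W/2 = -5 − (-8) + 5 = 8.
GR = (1 − 1/4) × 8² / 20 = 0.75 × 64 / 20 = 2.4 dB.
Output = -5 − 2.4 = -7.4 dBu.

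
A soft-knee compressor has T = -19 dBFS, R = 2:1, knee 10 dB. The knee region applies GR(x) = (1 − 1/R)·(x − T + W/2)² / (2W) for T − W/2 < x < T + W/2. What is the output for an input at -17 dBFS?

x − T + W/2 = -17 − (-19) + 5 = 7.
GR = (1 − 1/2) × 7² / 20 = 0.5 × 49 / 20 = 1.225 dB.
Output = -17 − 1.225 = -18.225 dBFS.

-18.225 dBFS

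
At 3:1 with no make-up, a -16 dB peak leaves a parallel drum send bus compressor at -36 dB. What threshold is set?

Let T be the threshold. Output overshoot = (input overshoot)/R, so -36 − T = (-16 − T)/3.
3·(-36 − T) = -16 − T → 2·T = -108 − (-16) = -92.
T = -92/2 = -46 dB.

-46 dB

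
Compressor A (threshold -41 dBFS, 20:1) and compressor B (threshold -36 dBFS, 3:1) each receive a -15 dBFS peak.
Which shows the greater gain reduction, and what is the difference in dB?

A, by 10.7 dB

A: overshoot 26 dB → output overshoot 1.3 dB → GR 24.7 dB.
B: overshoot 21 dB → output overshoot 7 dB → GR 14 dB.
Difference: 10.7 dB in favour of A.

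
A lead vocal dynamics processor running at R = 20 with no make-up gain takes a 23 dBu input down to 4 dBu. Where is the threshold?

Input is 20 dB above T (since output overshoot × R = input overshoot: (4 − T)·20 = 23 − T gives T = 3 dBu).
Check: 3 + (23 − 3)/20 = 3 + 1 = 4 dBu. ✓

3 dBu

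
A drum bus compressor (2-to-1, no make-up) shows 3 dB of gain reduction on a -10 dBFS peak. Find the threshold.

Let T be the threshold. Output overshoot = (input overshoot)/R, so -13 − T = (-10 − T)/2.
2·(-13 − T) = -10 − T → 1·T = -26 − (-10) = -16.
T = -16/1 = -16 dBFS.

-16 dBFS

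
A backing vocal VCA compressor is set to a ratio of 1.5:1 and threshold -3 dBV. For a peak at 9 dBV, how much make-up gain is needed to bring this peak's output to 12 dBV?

7 dB

The peak compresses to -3 + 12/1.5 = 5 dBV.
To reach 12 dBV requires 12 − 5 = 7 dB of make-up.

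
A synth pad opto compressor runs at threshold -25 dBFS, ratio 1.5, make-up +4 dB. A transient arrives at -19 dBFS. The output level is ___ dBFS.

-17 dBFS

-19 dBFS sits 6 dB over threshold.
The 6 dB excess becomes 4 dB after 1.5:1 reduction.
That puts the output at -21 dBFS; make-up adds 4 dB, giving -17 dBFS.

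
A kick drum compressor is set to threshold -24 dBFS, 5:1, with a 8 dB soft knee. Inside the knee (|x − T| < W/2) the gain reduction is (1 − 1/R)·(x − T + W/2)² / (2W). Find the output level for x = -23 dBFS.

-24.25 dBFS

x − T + W/2 = -23 − (-24) + 4 = 5.
GR = (1 − 1/5) × 5² / 16 = 0.8 × 25 / 16 = 1.25 dB.
Output = -23 − 1.25 = -24.25 dBFS.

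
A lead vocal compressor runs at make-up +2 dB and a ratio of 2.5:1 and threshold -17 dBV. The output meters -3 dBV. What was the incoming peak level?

13 dBV

Remove make-up: -3 − 2 = -5 dBV.
Post-compression overshoot = -5 − (-17) = 12 dB.
Before 2.5:1 compression the overshoot was 12 × 2.5 = 30 dB, so input = -17 + 30 = 13 dBV.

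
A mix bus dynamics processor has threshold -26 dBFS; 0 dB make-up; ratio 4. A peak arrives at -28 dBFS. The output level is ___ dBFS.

-28 dBFS is 2 dB below the -26 dBFS threshold, so no gain reduction is applied.
Output = input = -28 dBFS.

-28 dBFS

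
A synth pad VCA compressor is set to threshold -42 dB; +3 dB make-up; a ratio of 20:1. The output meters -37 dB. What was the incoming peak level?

-2 dB

Before make-up, the level was -37 − 3 = -40 dB.
Post-compression overshoot = -40 − (-42) = 2 dB.
Before 20:1 compression the overshoot was 2 × 20 = 40 dB, so input = -42 + 40 = -2 dB.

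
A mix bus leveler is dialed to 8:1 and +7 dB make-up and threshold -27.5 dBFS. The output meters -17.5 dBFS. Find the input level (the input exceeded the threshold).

-3.5 dBFS

Stripping the +7 dB make-up gives -24.5 dBFS at the gain stage.
That's 3 dB above the -27.5 dBFS threshold.
Undo the ratio: input overshoot = 3 × 8 = 24 dB, giving input = -3.5 dBFS.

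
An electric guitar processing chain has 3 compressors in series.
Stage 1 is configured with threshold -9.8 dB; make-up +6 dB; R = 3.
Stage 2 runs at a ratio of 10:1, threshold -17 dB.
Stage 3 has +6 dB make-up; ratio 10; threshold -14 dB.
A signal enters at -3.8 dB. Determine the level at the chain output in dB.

Stage 1: 6 dB above -9.8 dB, reduced 3:1 to 2 dB above → -7.8 dB; +6 dB make-up → -1.8 dB.
Stage 2: overshoot 15.2 dB → 15.2/10 = 1.52 dB → -15.48 dB.
Stage 3: -15.48 dB ≤ -14 dB, so stage 3 doesn't engage; make-up brings it to -9.48 dB.

-9.48 dB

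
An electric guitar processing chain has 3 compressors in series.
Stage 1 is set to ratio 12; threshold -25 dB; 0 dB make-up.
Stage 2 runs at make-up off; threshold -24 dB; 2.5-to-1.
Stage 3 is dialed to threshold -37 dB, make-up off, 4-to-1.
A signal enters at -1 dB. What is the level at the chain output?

Stage 1: -1 dB is 24 dB over -25 dB; at 12:1 that becomes 2 dB over, giving -23 dB.
Stage 2: -23 dB is 1 dB over -24 dB; at 2.5:1 that becomes 0.4 dB over, giving -23.6 dB.
Stage 3: overshoot 13.4 dB → 13.4/4 = 3.35 dB → -33.65 dB.

-33.65 dB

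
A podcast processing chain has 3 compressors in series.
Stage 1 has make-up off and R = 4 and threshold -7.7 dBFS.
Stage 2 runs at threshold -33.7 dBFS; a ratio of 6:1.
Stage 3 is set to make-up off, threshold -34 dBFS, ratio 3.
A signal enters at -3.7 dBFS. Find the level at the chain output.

-32.4 dBFS

Stage 1: overshoot 4 dB → 4/4 = 1 dB → -6.7 dBFS.
Stage 2: -6.7 dBFS is 27 dB over -33.7 dBFS; at 6:1 that becomes 4.5 dB over, giving -29.2 dBFS.
Stage 3: 4.8 dB above -34 dBFS, reduced 3:1 to 1.6 dB above → -32.4 dBFS.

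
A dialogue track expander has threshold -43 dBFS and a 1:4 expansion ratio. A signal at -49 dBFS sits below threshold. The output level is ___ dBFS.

The input is 6 dB below the -43 dBFS threshold.
A 1:4 expander multiplies undershoot by 4: 6 × 4 = 24 dB below threshold.
Output = -43 − 24 = -67 dBFS.

-67 dBFS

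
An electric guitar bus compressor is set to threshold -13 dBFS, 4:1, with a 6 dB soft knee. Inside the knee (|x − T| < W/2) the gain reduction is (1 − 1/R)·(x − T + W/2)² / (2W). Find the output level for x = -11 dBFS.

-12.5625 dBFS

x − T + W/2 = -11 − (-13) + 3 = 5.
GR = (1 − 1/4) × 5² / 12 = 0.75 × 25 / 12 = 1.5625 dB.
Output = -11 − 1.5625 = -12.5625 dBFS.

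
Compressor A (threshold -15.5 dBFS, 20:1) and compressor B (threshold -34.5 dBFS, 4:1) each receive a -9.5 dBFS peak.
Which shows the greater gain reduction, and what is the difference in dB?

A: GR = 6 − 6/20 = 5.7 dB.
B: GR = 25 − 25/4 = 18.75 dB.
B reduces 13.05 dB more.

B, by 13.05 dB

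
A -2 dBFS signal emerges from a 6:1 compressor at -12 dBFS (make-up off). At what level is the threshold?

-14 dBFS

Input is 12 dB above T (since output overshoot × R = input overshoot: (-12 − T)·6 = -2 − T gives T = -14 dBFS).
Check: -14 + (-2 − (-14))/6 = -14 + 2 = -12 dBFS. ✓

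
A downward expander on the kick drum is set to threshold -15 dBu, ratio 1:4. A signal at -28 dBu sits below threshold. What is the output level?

-67 dBu

Below threshold, a 1:4 expander applies gain = (4−1)×(T − x) of attenuation.
(4−1) × 13 = 39 dB, so output = -28 − 39 = -67 dBu.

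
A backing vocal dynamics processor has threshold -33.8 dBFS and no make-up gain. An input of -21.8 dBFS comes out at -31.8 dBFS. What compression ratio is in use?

6:1

Input overshoot = -21.8 − (-33.8) = 12 dB; output overshoot = -31.8 − (-33.8) = 2 dB.
Ratio = 12 / 2 = 6.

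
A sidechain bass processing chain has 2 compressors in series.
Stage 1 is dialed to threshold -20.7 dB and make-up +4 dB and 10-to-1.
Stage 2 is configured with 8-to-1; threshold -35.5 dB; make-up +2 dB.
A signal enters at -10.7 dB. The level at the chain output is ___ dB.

Stage 1: 10 dB above -20.7 dB, reduced 10:1 to 1 dB above → -19.7 dB; +4 dB make-up → -15.7 dB.
Stage 2: overshoot 19.8 dB → 19.8/8 = 2.475 dB → -33.025 dB; +2 dB make-up → -31.025 dB.

-31.025 dB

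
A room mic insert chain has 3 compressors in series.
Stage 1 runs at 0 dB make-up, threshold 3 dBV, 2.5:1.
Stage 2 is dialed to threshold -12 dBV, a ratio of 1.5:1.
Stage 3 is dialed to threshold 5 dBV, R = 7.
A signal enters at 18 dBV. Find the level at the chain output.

2 dBV

Stage 1: 18 dBV is 15 dB over 3 dBV; at 2.5:1 that becomes 6 dB over, giving 9 dBV.
Stage 2: 9 dBV is 21 dB over -12 dBV; at 1.5:1 that becomes 14 dB over, giving 2 dBV.
Stage 3: 2 dBV is at or below the 5 dBV threshold — no compression; output 2 dBV.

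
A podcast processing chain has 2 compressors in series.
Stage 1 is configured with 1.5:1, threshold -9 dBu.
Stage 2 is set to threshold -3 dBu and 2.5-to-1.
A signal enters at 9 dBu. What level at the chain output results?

Stage 1: 9 dBu is 18 dB over -9 dBu; at 1.5:1 that becomes 12 dB over, giving 3 dBu.
Stage 2: 3 dBu is 6 dB over -3 dBu; at 2.5:1 that becomes 2.4 dB over, giving -0.6 dBu.

-0.6 dBu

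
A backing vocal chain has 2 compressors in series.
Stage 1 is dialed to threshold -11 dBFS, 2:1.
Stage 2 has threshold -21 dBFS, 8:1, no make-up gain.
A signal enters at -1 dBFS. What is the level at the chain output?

-19.125 dBFS

Stage 1: 10 dB above -11 dBFS, reduced 2:1 to 5 dB above → -6 dBFS.
Stage 2: 15 dB above -21 dBFS, reduced 8:1 to 1.875 dB above → -19.125 dBFS.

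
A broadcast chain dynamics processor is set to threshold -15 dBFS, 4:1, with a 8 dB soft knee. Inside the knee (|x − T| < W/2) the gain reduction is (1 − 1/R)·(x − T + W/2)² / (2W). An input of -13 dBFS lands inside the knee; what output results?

-14.6875 dBFS

x − T + W/2 = -13 − (-15) + 4 = 6.
GR = (1 − 1/4) × 6² / 16 = 0.75 × 36 / 16 = 1.6875 dB.
Output = -13 − 1.6875 = -14.6875 dBFS.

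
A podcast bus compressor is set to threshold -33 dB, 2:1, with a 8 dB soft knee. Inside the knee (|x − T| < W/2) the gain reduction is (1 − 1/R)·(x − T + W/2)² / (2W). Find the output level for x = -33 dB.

-33.5 dB

x − T + W/2 = -33 − (-33) + 4 = 4.
GR = (1 − 1/2) × 4² / 16 = 0.5 × 16 / 16 = 0.5 dB.
Output = -33 − 0.5 = -33.5 dB.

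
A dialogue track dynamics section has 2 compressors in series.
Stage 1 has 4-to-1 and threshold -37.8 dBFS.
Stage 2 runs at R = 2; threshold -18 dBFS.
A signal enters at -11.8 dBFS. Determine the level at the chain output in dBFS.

-31.3 dBFS

Stage 1: -11.8 dBFS is 26 dB over -37.8 dBFS; at 4:1 that becomes 6.5 dB over, giving -31.3 dBFS.
Stage 2: below threshold (-31.3 ≤ -18); passes unchanged; output -31.3 dBFS.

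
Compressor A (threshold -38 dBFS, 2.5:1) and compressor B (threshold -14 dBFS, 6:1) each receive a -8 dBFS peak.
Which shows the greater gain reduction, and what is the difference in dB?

A, by 13 dB

A: overshoot 30 dB → output overshoot 12 dB → GR 18 dB.
B: overshoot 6 dB → output overshoot 1 dB → GR 5 dB.
A reduces 13 dB more.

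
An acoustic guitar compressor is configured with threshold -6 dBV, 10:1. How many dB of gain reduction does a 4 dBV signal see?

9 dB

Overshoot = 4 − (-6) = 10 dB.
A 10:1 ratio leaves 1 dB of that excess.
GR = overshoot in − overshoot out = 10 − 1 = 9 dB.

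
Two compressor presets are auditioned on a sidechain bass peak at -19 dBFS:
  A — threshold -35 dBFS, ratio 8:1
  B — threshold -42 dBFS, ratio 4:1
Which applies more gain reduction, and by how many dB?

A: overshoot 16 dB → output overshoot 2 dB → GR 14 dB.
B: overshoot 23 dB → output overshoot 5.75 dB → GR 17.25 dB.
B reduces 3.25 dB more.

B, by 3.25 dB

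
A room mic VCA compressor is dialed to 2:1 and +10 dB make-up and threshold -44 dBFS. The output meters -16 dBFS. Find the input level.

Before make-up, the level was -16 − 10 = -26 dBFS.
That's 18 dB above the -44 dBFS threshold.
Before 2:1 compression the overshoot was 18 × 2 = 36 dB, so input = -44 + 36 = -8 dBFS.

-8 dBFS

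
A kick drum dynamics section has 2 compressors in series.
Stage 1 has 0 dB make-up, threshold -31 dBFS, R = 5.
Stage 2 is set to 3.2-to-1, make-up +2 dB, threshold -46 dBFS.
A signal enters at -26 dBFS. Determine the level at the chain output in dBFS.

-39 dBFS

Stage 1: 5 dB above -31 dBFS, reduced 5:1 to 1 dB above → -30 dBFS.
Stage 2: overshoot 16 dB → 16/3.2 = 5 dB → -41 dBFS; +2 dB make-up → -39 dBFS.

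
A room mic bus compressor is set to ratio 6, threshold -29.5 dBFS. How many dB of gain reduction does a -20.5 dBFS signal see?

7.5 dB

-20.5 dBFS exceeds the threshold by 9 dB.
A 6:1 ratio leaves 1.5 dB of that excess.
GR = overshoot in − overshoot out = 9 − 1.5 = 7.5 dB.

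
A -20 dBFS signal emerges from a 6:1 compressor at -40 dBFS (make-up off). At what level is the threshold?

-44 dBFS

Gain reduction = -20 − (-40) = 20 dB; output overshoot = GR / (R − 1) = 20 / 5 = 4 dB.
Threshold = output − output overshoot = -40 − 4 = -44 dBFS.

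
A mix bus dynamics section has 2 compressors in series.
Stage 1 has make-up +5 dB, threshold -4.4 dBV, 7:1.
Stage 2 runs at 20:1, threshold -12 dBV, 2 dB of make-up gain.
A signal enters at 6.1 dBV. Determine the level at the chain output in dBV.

Stage 1: overshoot 10.5 dB → 10.5/7 = 1.5 dB → -2.9 dBV; +5 dB make-up → 2.1 dBV.
Stage 2: 2.1 dBV is 14.1 dB over -12 dBV; at 20:1 that becomes 0.705 dB over, giving -11.295 dBV; +2 dB make-up → -9.295 dBV.

-9.295 dBV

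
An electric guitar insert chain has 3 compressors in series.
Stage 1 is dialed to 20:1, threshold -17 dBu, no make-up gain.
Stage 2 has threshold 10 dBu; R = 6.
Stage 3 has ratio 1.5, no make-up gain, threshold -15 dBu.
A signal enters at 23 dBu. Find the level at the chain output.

-15 dBu

Stage 1: 40 dB above -17 dBu, reduced 20:1 to 2 dB above → -15 dBu.
Stage 2: -15 dBu is at or below the 10 dBu threshold — no compression; output -15 dBu.
Stage 3: below threshold (-15 ≤ -15); passes unchanged; output -15 dBu.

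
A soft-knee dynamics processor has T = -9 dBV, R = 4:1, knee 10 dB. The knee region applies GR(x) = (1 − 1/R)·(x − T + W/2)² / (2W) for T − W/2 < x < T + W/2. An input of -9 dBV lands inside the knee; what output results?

x − T + W/2 = -9 − (-9) + 5 = 5.
GR = (1 − 1/4) × 5² / 20 = 0.75 × 25 / 20 = 0.9375 dB.
Output = -9 − 0.9375 = -9.9375 dBV.

-9.9375 dBV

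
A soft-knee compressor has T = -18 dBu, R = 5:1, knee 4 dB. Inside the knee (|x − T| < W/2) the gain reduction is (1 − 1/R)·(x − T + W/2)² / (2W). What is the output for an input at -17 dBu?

x − T + W/2 = -17 − (-18) + 2 = 3.
GR = (1 − 1/5) × 3² / 8 = 0.8 × 9 / 8 = 0.9 dB.
Output = -17 − 0.9 = -17.9 dBu.

-17.9 dBu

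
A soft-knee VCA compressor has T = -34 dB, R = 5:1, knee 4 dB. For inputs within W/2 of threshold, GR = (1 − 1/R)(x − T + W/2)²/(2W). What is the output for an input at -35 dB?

-35.1 dB

x − T + W/2 = -35 − (-34) + 2 = 1.
GR = (1 − 1/5) × 1² / 8 = 0.8 × 1 / 8 = 0.1 dB.
Output = -35 − 0.1 = -35.1 dB.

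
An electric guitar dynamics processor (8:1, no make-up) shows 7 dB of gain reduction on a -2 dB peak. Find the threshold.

-10 dB

Input is 8 dB above T (since output overshoot × R = input overshoot: (-9 − T)·8 = -2 − T gives T = -10 dB).
Check: -10 + (-2 − (-10))/8 = -10 + 1 = -9 dB. ✓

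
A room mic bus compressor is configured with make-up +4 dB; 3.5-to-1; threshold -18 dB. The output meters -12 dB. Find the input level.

Remove make-up: -12 − 4 = -16 dB.
The compressed level sits -16 − (-18) = 2 dB over threshold.
Before 3.5:1 compression the overshoot was 2 × 3.5 = 7 dB, so input = -18 + 7 = -11 dB.

-11 dB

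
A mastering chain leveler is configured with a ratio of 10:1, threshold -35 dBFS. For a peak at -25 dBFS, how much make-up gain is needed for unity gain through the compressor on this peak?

The peak compresses to -35 + 10/10 = -34 dBFS.
To reach -25 dBFS requires -25 − (-34) = 9 dB of make-up.

9 dB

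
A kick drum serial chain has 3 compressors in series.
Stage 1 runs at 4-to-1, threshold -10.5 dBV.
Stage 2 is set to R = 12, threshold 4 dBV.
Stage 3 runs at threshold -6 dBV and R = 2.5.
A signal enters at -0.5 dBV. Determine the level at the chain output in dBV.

Stage 1: overshoot 10 dB → 10/4 = 2.5 dB → -8 dBV.
Stage 2: -8 dBV ≤ 4 dBV, so stage 2 doesn't engage; output -8 dBV.
Stage 3: -8 dBV ≤ -6 dBV, so stage 3 doesn't engage; output -8 dBV.

-8 dBV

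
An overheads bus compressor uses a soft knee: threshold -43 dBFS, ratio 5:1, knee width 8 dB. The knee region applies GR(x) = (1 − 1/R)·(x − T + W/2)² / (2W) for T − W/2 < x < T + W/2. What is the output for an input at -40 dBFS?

-42.45 dBFS

x − T + W/2 = -40 − (-43) + 4 = 7.
GR = (1 − 1/5) × 7² / 16 = 0.8 × 49 / 16 = 2.45 dB.
Output = -40 − 2.45 = -42.45 dBFS.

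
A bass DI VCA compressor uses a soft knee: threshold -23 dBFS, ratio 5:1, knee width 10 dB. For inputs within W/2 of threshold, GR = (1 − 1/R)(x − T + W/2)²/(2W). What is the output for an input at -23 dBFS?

-24 dBFS

x − T + W/2 = -23 − (-23) + 5 = 5.
GR = (1 − 1/5) × 5² / 20 = 0.8 × 25 / 20 = 1 dB.
Output = -23 − 1 = -24 dBFS.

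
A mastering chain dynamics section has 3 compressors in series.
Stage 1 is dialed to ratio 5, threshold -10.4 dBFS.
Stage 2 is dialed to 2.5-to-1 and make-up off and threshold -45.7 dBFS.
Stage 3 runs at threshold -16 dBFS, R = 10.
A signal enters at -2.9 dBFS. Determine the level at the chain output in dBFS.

-30.98 dBFS

Stage 1: 7.5 dB above -10.4 dBFS, reduced 5:1 to 1.5 dB above → -8.9 dBFS.
Stage 2: overshoot 36.8 dB → 36.8/2.5 = 14.72 dB → -30.98 dBFS.
Stage 3: below threshold (-30.98 ≤ -16); passes unchanged; output -30.98 dBFS.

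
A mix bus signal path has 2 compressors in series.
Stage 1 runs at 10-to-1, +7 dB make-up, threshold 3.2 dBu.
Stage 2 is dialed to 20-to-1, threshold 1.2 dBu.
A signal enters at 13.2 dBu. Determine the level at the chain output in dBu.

Stage 1: 13.2 dBu is 10 dB over 3.2 dBu; at 10:1 that becomes 1 dB over, giving 4.2 dBu; +7 dB make-up → 11.2 dBu.
Stage 2: overshoot 10 dB → 10/20 = 0.5 dB → 1.7 dBu.

1.7 dBu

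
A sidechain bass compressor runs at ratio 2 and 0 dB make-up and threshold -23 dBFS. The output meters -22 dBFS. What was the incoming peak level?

-21 dBFS

That's 1 dB above the -23 dBFS threshold.
Undo the ratio: input overshoot = 1 × 2 = 2 dB, giving input = -21 dBFS.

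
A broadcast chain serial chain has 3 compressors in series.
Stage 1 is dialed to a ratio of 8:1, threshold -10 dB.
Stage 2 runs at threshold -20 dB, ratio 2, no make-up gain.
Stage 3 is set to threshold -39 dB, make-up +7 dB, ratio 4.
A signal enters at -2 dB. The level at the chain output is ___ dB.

Stage 1: -2 dB is 8 dB over -10 dB; at 8:1 that becomes 1 dB over, giving -9 dB.
Stage 2: overshoot 11 dB → 11/2 = 5.5 dB → -14.5 dB.
Stage 3: -14.5 dB is 24.5 dB over -39 dB; at 4:1 that becomes 6.125 dB over, giving -32.875 dB; +7 dB make-up → -25.875 dB.

-25.875 dB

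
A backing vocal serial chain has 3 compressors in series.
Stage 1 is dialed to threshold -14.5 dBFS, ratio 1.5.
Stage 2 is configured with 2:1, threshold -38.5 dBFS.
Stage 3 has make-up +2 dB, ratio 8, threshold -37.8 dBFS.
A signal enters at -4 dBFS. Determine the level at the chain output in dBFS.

Stage 1: 10.5 dB above -14.5 dBFS, reduced 1.5:1 to 7 dB above → -7.5 dBFS.
Stage 2: overshoot 31 dB → 31/2 = 15.5 dB → -23 dBFS.
Stage 3: 14.8 dB above -37.8 dBFS, reduced 8:1 to 1.85 dB above → -35.95 dBFS; +2 dB make-up → -33.95 dBFS.

-33.95 dBFS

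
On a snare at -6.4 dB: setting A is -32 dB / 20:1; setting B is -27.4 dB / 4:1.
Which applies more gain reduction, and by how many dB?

A, by 8.57 dB

A: overshoot 25.6 dB → output overshoot 1.28 dB → GR 24.32 dB.
B: overshoot 21 dB → output overshoot 5.25 dB → GR 15.75 dB.
Difference: 8.57 dB in favour of A.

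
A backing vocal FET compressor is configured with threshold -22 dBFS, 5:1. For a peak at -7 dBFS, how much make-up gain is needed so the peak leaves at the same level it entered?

Without make-up, output = threshold + overshoot/5 = -22 + 3 = -19 dBFS.
Gap to target: 12 dB.

12 dB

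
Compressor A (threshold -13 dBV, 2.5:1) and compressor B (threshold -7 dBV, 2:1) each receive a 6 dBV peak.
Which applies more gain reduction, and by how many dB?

A, by 4.9 dB

A: 19 dB over, compressed to 7.6 dB over, so 11.4 dB of GR.
B: 13 dB over, compressed to 6.5 dB over, so 6.5 dB of GR.
A applies 4.9 dB more gain reduction.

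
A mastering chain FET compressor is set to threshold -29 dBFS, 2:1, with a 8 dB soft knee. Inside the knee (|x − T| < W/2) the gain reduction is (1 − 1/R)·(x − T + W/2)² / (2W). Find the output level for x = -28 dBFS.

x − T + W/2 = -28 − (-29) + 4 = 5.
GR = (1 − 1/2) × 5² / 16 = 0.5 × 25 / 16 = 0.78125 dB.
Output = -28 − 0.78125 = -28.78125 dBFS.

-28.78125 dBFS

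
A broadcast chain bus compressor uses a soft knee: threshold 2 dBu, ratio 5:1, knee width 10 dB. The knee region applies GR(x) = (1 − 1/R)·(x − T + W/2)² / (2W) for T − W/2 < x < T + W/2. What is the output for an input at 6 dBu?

2.76 dBu

x − T + W/2 = 6 − 2 + 5 = 9.
GR = (1 − 1/5) × 9² / 20 = 0.8 × 81 / 20 = 3.24 dB.
Output = 6 − 3.24 = 2.76 dBu.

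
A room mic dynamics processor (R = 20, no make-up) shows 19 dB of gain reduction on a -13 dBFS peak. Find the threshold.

Input is 20 dB above T (since output overshoot × R = input overshoot: (-32 − T)·20 = -13 − T gives T = -33 dBFS).
Check: -33 + (-13 − (-33))/20 = -33 + 1 = -32 dBFS. ✓

-33 dBFS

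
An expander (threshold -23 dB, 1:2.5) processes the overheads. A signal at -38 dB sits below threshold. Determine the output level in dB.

-60.5 dB

Undershoot = (-23) − (-38) = 15 dB.
At 1:2.5, that expands to 37.5 dB under threshold.
Output = -23 − 37.5 = -60.5 dB.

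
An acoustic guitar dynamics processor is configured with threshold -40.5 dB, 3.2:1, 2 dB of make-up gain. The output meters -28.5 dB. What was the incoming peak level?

Before make-up, the level was -28.5 − 2 = -30.5 dB.
The compressed level sits -30.5 − (-40.5) = 10 dB over threshold.
Before 3.2:1 compression the overshoot was 10 × 3.2 = 32 dB, so input = -40.5 + 32 = -8.5 dB.

-8.5 dB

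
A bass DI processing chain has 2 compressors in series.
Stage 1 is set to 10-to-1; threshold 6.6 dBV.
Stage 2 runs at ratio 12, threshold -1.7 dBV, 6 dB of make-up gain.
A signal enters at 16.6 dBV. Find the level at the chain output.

Stage 1: overshoot 10 dB → 10/10 = 1 dB → 7.6 dBV.
Stage 2: 7.6 dBV is 9.3 dB over -1.7 dBV; at 12:1 that becomes 0.775 dB over, giving -0.925 dBV; +6 dB make-up → 5.075 dBV.

5.075 dBV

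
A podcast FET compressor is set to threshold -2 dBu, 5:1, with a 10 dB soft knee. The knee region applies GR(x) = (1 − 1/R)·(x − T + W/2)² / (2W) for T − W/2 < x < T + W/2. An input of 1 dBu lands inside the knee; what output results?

x − T + W/2 = 1 − (-2) + 5 = 8.
GR = (1 − 1/5) × 8² / 20 = 0.8 × 64 / 20 = 2.56 dB.
Output = 1 − 2.56 = -1.56 dBu.

-1.56 dBu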